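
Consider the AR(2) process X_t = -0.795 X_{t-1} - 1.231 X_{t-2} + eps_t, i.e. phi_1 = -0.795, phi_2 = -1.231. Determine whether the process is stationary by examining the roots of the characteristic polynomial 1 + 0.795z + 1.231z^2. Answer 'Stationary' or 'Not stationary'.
\text{Not stationary}

The AR(p) characteristic polynomial is P(z) = 1 + 0.795z + 1.231z^2.
Stationarity requires all roots to lie outside the unit circle, i.e. |z| > 1 for every root.
Set 1 + (0.795) z + (1.231) z^2 = 0, i.e. a z^2 + b z + c = 0 with a = 1.231, b = 0.795, c = 1.
Discriminant D = b^2 - 4ac = (0.795)^2 - 4*(1.231)*1 = 0.632025 - (4.924) = -4.291975.
D < 0, so the roots are the complex-conjugate pair z = (-b +/- i sqrt(-D)) / (2a) = -0.3229 +/- 0.8415i.
For a conjugate pair |z|^2 = z * conj(z) = (product of roots) = c/a = 1/(1.231) = 0.812348, so |z| = sqrt(0.812348) = 0.9013 for both roots.
Moduli of all roots: 0.9013, 0.9013.
All moduli strictly greater than 1? No.
Verdict: Not stationary.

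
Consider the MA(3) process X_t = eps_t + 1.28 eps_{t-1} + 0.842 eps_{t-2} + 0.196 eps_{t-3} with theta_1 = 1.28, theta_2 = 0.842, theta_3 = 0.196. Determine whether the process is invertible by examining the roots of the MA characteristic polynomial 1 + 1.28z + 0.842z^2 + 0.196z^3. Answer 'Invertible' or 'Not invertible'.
\text{Invertible}

The MA(q) characteristic polynomial is P(z) = 1 + 1.28z + 0.842z^2 + 0.196z^3.
Invertibility requires all roots to lie outside the unit circle, i.e. |z| > 1 for every root.
Degree 3: look for a simple real root z0 first, then factor out (1 - z/z0) and solve the remaining quadratic.
Testing z0 = -2.5: P(-2.5) = 1 + (1.28)(-2.5) + (0.842)(-2.5)^2 + (0.196)(-2.5)^3
  = 1 + (-3.2) + (5.2625) + (-3.0625) = 0.  So z_0 = -2.5 is a root, |z_0| = 2.5.
Divide out the factor (1 + 0.4 z) = (1 - z/z0) (since 1/z0 = -0.4):
  P(z) = (1 + 0.4 z)(1 + (0.88) z + (0.49) z^2)
  [check: z-coef 0.88 - (-0.4) = 1.28; z^2-coef 0.49 - (-0.4)(0.88) = 0.842; z^3-coef -(-0.4)(0.49) = 0.196.]
Remaining roots from the quadratic factor 1 + (0.88) z + (0.49) z^2:
  Set 1 + (0.88) z + (0.49) z^2 = 0, i.e. a z^2 + b z + c = 0 with a = 0.49, b = 0.88, c = 1.
  Discriminant D = b^2 - 4ac = (0.88)^2 - 4*(0.49)*1 = 0.7744 - (1.96) = -1.1856.
  D < 0, so the roots are the complex-conjugate pair z = (-b +/- i sqrt(-D)) / (2a) = -0.898 +/- 1.1111i.
  For a conjugate pair |z|^2 = z * conj(z) = (product of roots) = c/a = 1/(0.49) = 2.040816, so |z| = sqrt(2.040816) = 1.4286 for both roots.
Moduli of all roots: 2.5000, 1.4286, 1.4286.
All moduli strictly greater than 1? Yes.
Verdict: Invertible.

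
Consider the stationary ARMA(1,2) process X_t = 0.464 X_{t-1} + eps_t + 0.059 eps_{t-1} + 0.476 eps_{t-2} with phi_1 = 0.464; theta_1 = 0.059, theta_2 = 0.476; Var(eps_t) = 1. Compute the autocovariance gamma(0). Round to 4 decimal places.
\gamma(0) = 1.9317

Multiply the model equation by X_{t-k} and take expectations. With theta_0 = psi_0 = 1 and psi_j the MA(infinity) weights, this gives
  gamma(k) - sum_i phi_i gamma(k-i) = c_k,
  c_k = sigma^2 * sum_{j=k..q} theta_j psi_{j-k}   (c_k = 0 for k > q),
using gamma(-m) = gamma(m).
psi-weights needed (psi_j = theta_j + sum_i phi_i psi_{j-i}):
  psi_1 = theta_1 + phi_1 = 0.059 + (0.464) = 0.523
  psi_2 = theta_2 + phi_1 psi_1 = 0.476 + (0.464)(0.523) = 0.718672
Right-hand sides:
  c_0 = sigma^2 (1 + theta_1 psi_1 + theta_2 psi_2) = 1 * (1 + (0.059)(0.523) + (0.476)(0.718672)) = 1 * 1.372945 = 1.372945
  c_1 = sigma^2 (theta_1 + theta_2 psi_1) = 1 * (0.059 + (0.476)(0.523)) = 0.307948
  c_2 = sigma^2 theta_2 = 1 * (0.476) = 0.476
Equations for k = 0 and k = 1 (AR order 1):
  gamma(0) = phi_1 gamma(1) + c_0
  gamma(1) = phi_1 gamma(0) + c_1
Substituting the second into the first: gamma(0) (1 - phi_1^2) = c_0 + phi_1 c_1, so
  gamma(0) = (c_0 + phi_1 c_1) / (1 - phi_1^2) = (1.372945 + (0.464)(0.307948)) / (1 - (0.464)^2) = 1.515833 / 0.784704 = 1.931726.
Therefore gamma(0) = 1.9317 (to 4 decimal places).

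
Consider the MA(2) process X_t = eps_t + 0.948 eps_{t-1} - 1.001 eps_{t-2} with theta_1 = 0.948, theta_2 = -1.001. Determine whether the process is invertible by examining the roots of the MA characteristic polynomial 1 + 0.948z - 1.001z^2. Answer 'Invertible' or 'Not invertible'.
\text{Not invertible}

The MA(q) characteristic polynomial is P(z) = 1 + 0.948z - 1.001z^2.
Invertibility requires all roots to lie outside the unit circle, i.e. |z| > 1 for every root.
Set 1 + (0.948) z + (-1.001) z^2 = 0, i.e. a z^2 + b z + c = 0 with a = -1.001, b = 0.948, c = 1.
Discriminant D = b^2 - 4ac = (0.948)^2 - 4*(-1.001)*1 = 0.898704 - (-4.004) = 4.902704.
D >= 0, so the roots are real: z = (-b +/- sqrt(D)) / (2a) = (-0.948 +/- 2.214205) / (-2.002).
  z_1 = (-0.948 + 2.214205) / (-2.002) = -0.6325,   |z_1| = 0.6325.
  z_2 = (-0.948 - 2.214205) / (-2.002) = 1.5795,   |z_2| = 1.5795.
Moduli of all roots: 0.6325, 1.5795.
All moduli strictly greater than 1? No.
Verdict: Not invertible.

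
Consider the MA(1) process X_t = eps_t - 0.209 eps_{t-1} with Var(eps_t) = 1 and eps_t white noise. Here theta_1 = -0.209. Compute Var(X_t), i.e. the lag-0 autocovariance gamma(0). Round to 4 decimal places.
\gamma(0) = 1.0437

For an MA(q) process X_t = eps_t + sum_i theta_i eps_{t-i} with
Var(eps_t) = sigma^2, the variance is
  gamma(0) = sigma^2 * (1 + sum_i theta_i^2).
  sum_i theta_i^2 = (-0.209)^2 = 0.043681.
  gamma(0) = 1 * (1 + 0.043681) = 1 * 1.043681 = 1.043681, which rounds to 1.0437.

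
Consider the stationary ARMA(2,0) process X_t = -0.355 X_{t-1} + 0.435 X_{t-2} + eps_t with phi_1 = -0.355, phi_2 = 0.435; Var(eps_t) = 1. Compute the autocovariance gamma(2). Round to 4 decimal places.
\gamma(2) = 1.3411

Multiply the model equation by X_{t-k} and take expectations. With theta_0 = psi_0 = 1 and psi_j the MA(infinity) weights, this gives
  gamma(k) - sum_i phi_i gamma(k-i) = c_k,
  c_k = sigma^2 * sum_{j=k..q} theta_j psi_{j-k}   (c_k = 0 for k > q),
using gamma(-m) = gamma(m).
Pure AR (q = 0): c_0 = sigma^2 = 1, c_k = 0 for k >= 1.
Equations for k = 0, 1, 2 (AR order 2, c_2 = 0):
  (E0) gamma(0) = phi_1 gamma(1) + phi_2 gamma(2) + c_0
  (E1) gamma(1) = phi_1 gamma(0) + phi_2 gamma(1) + c_1
  (E2) gamma(2) = phi_1 gamma(1) + phi_2 gamma(0)
From (E1): gamma(1) = A gamma(0) + B with
  A = phi_1 / (1 - phi_2) = -0.355 / 0.565 = -0.628319,   B = c_1 / (1 - phi_2) = 0 / 0.565 = 0.
Insert (E2) into (E0): gamma(0) (1 - phi_2^2) = phi_1 (1 + phi_2) gamma(1) + c_0.
  phi_1 (1 + phi_2) = (-0.355)(1.435) = -0.509425,   1 - phi_2^2 = 0.810775.
Replace gamma(1) by A gamma(0) + B and collect gamma(0):
  gamma(0) [0.810775 - (-0.509425)(-0.628319)] = c_0 = 1
  gamma(0) * 0.490694 = 1
  gamma(0) = 1 / 0.490694 = 2.037931.
  gamma(1) = A gamma(0) = (-0.628319)(2.037931) = -1.28047.
  gamma(2) = phi_1 gamma(1) + phi_2 gamma(0) = (-0.355)(-1.28047) + (0.435)(2.037931) = 1.341067.
Therefore gamma(2) = 1.3411 (to 4 decimal places).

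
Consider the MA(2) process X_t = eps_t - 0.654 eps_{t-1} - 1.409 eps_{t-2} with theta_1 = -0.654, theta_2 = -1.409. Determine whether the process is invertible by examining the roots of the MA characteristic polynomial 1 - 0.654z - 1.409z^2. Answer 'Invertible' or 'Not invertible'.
\text{Not invertible}

The MA(q) characteristic polynomial is P(z) = 1 - 0.654z - 1.409z^2.
Invertibility requires all roots to lie outside the unit circle, i.e. |z| > 1 for every root.
Set 1 + (-0.654) z + (-1.409) z^2 = 0, i.e. a z^2 + b z + c = 0 with a = -1.409, b = -0.654, c = 1.
Discriminant D = b^2 - 4ac = (-0.654)^2 - 4*(-1.409)*1 = 0.427716 - (-5.636) = 6.063716.
D >= 0, so the roots are real: z = (-b +/- sqrt(D)) / (2a) = (0.654 +/- 2.462461) / (-2.818).
  z_1 = (0.654 + 2.462461) / (-2.818) = -1.1059,   |z_1| = 1.1059.
  z_2 = (0.654 - 2.462461) / (-2.818) = 0.6418,   |z_2| = 0.6418.
Moduli of all roots: 1.1059, 0.6418.
All moduli strictly greater than 1? No.
Verdict: Not invertible.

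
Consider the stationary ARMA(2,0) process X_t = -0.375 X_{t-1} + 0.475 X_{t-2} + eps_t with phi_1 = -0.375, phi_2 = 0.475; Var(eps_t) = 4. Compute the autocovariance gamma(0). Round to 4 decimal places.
\gamma(0) = 10.5461

Multiply the model equation by X_{t-k} and take expectations. With theta_0 = psi_0 = 1 and psi_j the MA(infinity) weights, this gives
  gamma(k) - sum_i phi_i gamma(k-i) = c_k,
  c_k = sigma^2 * sum_{j=k..q} theta_j psi_{j-k}   (c_k = 0 for k > q),
using gamma(-m) = gamma(m).
Pure AR (q = 0): c_0 = sigma^2 = 4, c_k = 0 for k >= 1.
Equations for k = 0, 1, 2 (AR order 2, c_2 = 0):
  (E0) gamma(0) = phi_1 gamma(1) + phi_2 gamma(2) + c_0
  (E1) gamma(1) = phi_1 gamma(0) + phi_2 gamma(1) + c_1
  (E2) gamma(2) = phi_1 gamma(1) + phi_2 gamma(0)
From (E1): gamma(1) = A gamma(0) + B with
  A = phi_1 / (1 - phi_2) = -0.375 / 0.525 = -0.714286,   B = c_1 / (1 - phi_2) = 0 / 0.525 = 0.
Insert (E2) into (E0): gamma(0) (1 - phi_2^2) = phi_1 (1 + phi_2) gamma(1) + c_0.
  phi_1 (1 + phi_2) = (-0.375)(1.475) = -0.553125,   1 - phi_2^2 = 0.774375.
Replace gamma(1) by A gamma(0) + B and collect gamma(0):
  gamma(0) [0.774375 - (-0.553125)(-0.714286)] = c_0 = 4
  gamma(0) * 0.379286 = 4
  gamma(0) = 4 / 0.379286 = 10.546139.
Therefore gamma(0) = 10.5461 (to 4 decimal places).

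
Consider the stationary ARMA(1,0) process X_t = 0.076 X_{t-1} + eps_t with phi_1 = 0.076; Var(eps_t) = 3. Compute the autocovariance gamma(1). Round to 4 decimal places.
\gamma(1) = 0.2293

Multiply the model equation by X_{t-k} and take expectations. With theta_0 = psi_0 = 1 and psi_j the MA(infinity) weights, this gives
  gamma(k) - sum_i phi_i gamma(k-i) = c_k,
  c_k = sigma^2 * sum_{j=k..q} theta_j psi_{j-k}   (c_k = 0 for k > q),
using gamma(-m) = gamma(m).
Pure AR (q = 0): c_0 = sigma^2 = 3, c_k = 0 for k >= 1.
Equations for k = 0 and k = 1 (AR order 1):
  gamma(0) = phi_1 gamma(1) + c_0
  gamma(1) = phi_1 gamma(0) + c_1
Substituting the second into the first: gamma(0) (1 - phi_1^2) = c_0 + phi_1 c_1, so
  gamma(0) = c_0 / (1 - phi_1^2) = 3 / (1 - (0.076)^2) = 3 / 0.994224 = 3.017429.
  gamma(1) = phi_1 gamma(0) = (0.076)(3.017429) = 0.229325.
Therefore gamma(1) = 0.2293 (to 4 decimal places).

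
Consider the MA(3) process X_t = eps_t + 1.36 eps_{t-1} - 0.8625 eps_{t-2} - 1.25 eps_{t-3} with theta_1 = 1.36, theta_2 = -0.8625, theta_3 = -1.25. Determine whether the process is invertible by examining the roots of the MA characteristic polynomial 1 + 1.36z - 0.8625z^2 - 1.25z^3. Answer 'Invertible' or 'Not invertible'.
\text{Not invertible}

The MA(q) characteristic polynomial is P(z) = 1 + 1.36z - 0.8625z^2 - 1.25z^3.
Invertibility requires all roots to lie outside the unit circle, i.e. |z| > 1 for every root.
Degree 3: look for a simple real root z0 first, then factor out (1 - z/z0) and solve the remaining quadratic.
Testing z0 = -0.8: P(-0.8) = 1 + (1.36)(-0.8) + (-0.8625)(-0.8)^2 + (-1.25)(-0.8)^3
  = 1 + (-1.088) + (-0.552) + (0.64) = 0.  So z_0 = -0.8 is a root, |z_0| = 0.8.
Divide out the factor (1 + 1.25 z) = (1 - z/z0) (since 1/z0 = -1.25):
  P(z) = (1 + 1.25 z)(1 + (0.11) z + (-1) z^2)
  [check: z-coef 0.11 - (-1.25) = 1.36; z^2-coef -1 - (-1.25)(0.11) = -0.8625; z^3-coef -(-1.25)(-1) = -1.25.]
Remaining roots from the quadratic factor 1 + (0.11) z + (-1) z^2:
  Set 1 + (0.11) z + (-1) z^2 = 0, i.e. a z^2 + b z + c = 0 with a = -1, b = 0.11, c = 1.
  Discriminant D = b^2 - 4ac = (0.11)^2 - 4*(-1)*1 = 0.0121 - (-4) = 4.0121.
  D >= 0, so the roots are real: z = (-b +/- sqrt(D)) / (2a) = (-0.11 +/- 2.003023) / (-2).
    z_1 = (-0.11 + 2.003023) / (-2) = -0.9465,   |z_1| = 0.9465.
    z_2 = (-0.11 - 2.003023) / (-2) = 1.0565,   |z_2| = 1.0565.
Moduli of all roots: 0.8000, 0.9465, 1.0565.
All moduli strictly greater than 1? No.
Verdict: Not invertible.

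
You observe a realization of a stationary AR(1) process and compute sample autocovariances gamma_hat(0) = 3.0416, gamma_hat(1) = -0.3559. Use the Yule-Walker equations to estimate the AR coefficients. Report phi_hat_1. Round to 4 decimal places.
\hat\phi_{1} = -0.1170

The Yule-Walker equations for an AR(p) process read, in matrix form,
  Gamma_p phi = r_p,   with   (Gamma_p)_{ij} = gamma(|i - j|),
                       (r_p)_i = gamma(i),   i,j = 1..p.
Substitute the sample gammas (Toeplitz matrix and right-hand side of size 1):
  Gamma_p = [[3.0416]]
  r_p     = [-0.3559]
With p = 1 this is the single equation gamma(0) phi_1 = gamma(1):
  phi_hat_1 = gamma(1) / gamma(0) = -0.3559 / 3.0416 = -0.1170.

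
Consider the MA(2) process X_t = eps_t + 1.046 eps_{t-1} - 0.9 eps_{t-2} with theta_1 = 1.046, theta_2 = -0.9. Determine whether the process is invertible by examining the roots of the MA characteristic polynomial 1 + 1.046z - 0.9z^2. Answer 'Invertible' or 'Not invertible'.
\text{Not invertible}

The MA(q) characteristic polynomial is P(z) = 1 + 1.046z - 0.9z^2.
Invertibility requires all roots to lie outside the unit circle, i.e. |z| > 1 for every root.
Set 1 + (1.046) z + (-0.9) z^2 = 0, i.e. a z^2 + b z + c = 0 with a = -0.9, b = 1.046, c = 1.
Discriminant D = b^2 - 4ac = (1.046)^2 - 4*(-0.9)*1 = 1.094116 - (-3.6) = 4.694116.
D >= 0, so the roots are real: z = (-b +/- sqrt(D)) / (2a) = (-1.046 +/- 2.166591) / (-1.8).
  z_1 = (-1.046 + 2.166591) / (-1.8) = -0.6226,   |z_1| = 0.6226.
  z_2 = (-1.046 - 2.166591) / (-1.8) = 1.7848,   |z_2| = 1.7848.
Moduli of all roots: 0.6226, 1.7848.
All moduli strictly greater than 1? No.
Verdict: Not invertible.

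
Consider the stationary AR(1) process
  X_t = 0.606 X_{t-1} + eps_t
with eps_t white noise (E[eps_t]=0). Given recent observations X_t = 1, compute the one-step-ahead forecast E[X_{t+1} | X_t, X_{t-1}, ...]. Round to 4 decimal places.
E[X_{t+1} \mid \mathcal F_t] = 0.6060

For an AR(p) model X_t = c + sum_i phi_i X_{t-i} + eps_t, the
one-step-ahead conditional mean is
  E[X_{t+1} | X_t, ...] = c + sum_i phi_i X_{t+1-i}.
Substitute known values:
  E[X_{t+1} | ...] = (0.606) * (1)
                   = 0.6060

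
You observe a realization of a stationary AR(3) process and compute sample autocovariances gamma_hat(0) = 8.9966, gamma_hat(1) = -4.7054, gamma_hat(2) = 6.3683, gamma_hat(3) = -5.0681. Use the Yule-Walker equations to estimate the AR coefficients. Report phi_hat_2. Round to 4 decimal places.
\hat\phi_{2} = 0.5520

The Yule-Walker equations for an AR(p) process read, in matrix form,
  Gamma_p phi = r_p,   with   (Gamma_p)_{ij} = gamma(|i - j|),
                       (r_p)_i = gamma(i),   i,j = 1..p.
Substitute the sample gammas (Toeplitz matrix and right-hand side of size 3):
  Gamma_p = [[8.9966, -4.7054, 6.3683], [-4.7054, 8.9966, -4.7054], [6.3683, -4.7054, 8.9966]]
  r_p     = [-4.7054, 6.3683, -5.0681]
Written out (R1..R3):
  (R1) 8.9966 phi_1 - 4.7054 phi_2 + 6.3683 phi_3 = -4.7054
  (R2) -4.7054 phi_1 + 8.9966 phi_2 - 4.7054 phi_3 = 6.3683
  (R3) 6.3683 phi_1 - 4.7054 phi_2 + 8.9966 phi_3 = -5.0681
Gaussian elimination:
  R2 <- R2 - (-4.7054/8.9966) R1 = R2 - (-0.52302) R1:  6.535583 phi_2 - 1.374653 phi_3 = 3.907283
  R3 <- R3 - (6.3683/8.9966) R1 = R3 - (0.707856) R1:  -1.374653 phi_2 + 4.488759 phi_3 = -1.737353
  R3 <- R3 - (-1.374653/6.535583) R2 = R3 - (-0.210334) R2:  4.199623 phi_3 = -0.91552
Back-substitution:
  phi_hat_3 = -0.91552 / 4.199623 = -0.218001
  phi_hat_2 = (3.907283 - (-1.374653)(-0.218001)) / 6.535583 = 0.551995
  phi_hat_1 = (-4.7054 - (-4.7054)(0.551995) - (6.3683)(-0.218001)) / 8.9966 = -0.080003
So phi_hat = [-0.0800, 0.5520, -0.2180].
Therefore phi_hat_2 = 0.5520.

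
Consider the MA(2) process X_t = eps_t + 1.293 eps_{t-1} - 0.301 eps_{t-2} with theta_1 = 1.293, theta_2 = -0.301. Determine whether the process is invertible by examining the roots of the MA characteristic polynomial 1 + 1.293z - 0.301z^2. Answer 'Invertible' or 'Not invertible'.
\text{Not invertible}

The MA(q) characteristic polynomial is P(z) = 1 + 1.293z - 0.301z^2.
Invertibility requires all roots to lie outside the unit circle, i.e. |z| > 1 for every root.
Set 1 + (1.293) z + (-0.301) z^2 = 0, i.e. a z^2 + b z + c = 0 with a = -0.301, b = 1.293, c = 1.
Discriminant D = b^2 - 4ac = (1.293)^2 - 4*(-0.301)*1 = 1.671849 - (-1.204) = 2.875849.
D >= 0, so the roots are real: z = (-b +/- sqrt(D)) / (2a) = (-1.293 +/- 1.695833) / (-0.602).
  z_1 = (-1.293 + 1.695833) / (-0.602) = -0.6692,   |z_1| = 0.6692.
  z_2 = (-1.293 - 1.695833) / (-0.602) = 4.9648,   |z_2| = 4.9648.
Moduli of all roots: 0.6692, 4.9648.
All moduli strictly greater than 1? No.
Verdict: Not invertible.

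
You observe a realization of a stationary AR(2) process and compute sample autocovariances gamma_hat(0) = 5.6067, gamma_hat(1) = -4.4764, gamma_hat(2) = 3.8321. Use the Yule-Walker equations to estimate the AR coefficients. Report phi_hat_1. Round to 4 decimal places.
\hat\phi_{1} = -0.6970

The Yule-Walker equations for an AR(p) process read, in matrix form,
  Gamma_p phi = r_p,   with   (Gamma_p)_{ij} = gamma(|i - j|),
                       (r_p)_i = gamma(i),   i,j = 1..p.
Substitute the sample gammas (Toeplitz matrix and right-hand side of size 2):
  Gamma_p = [[5.6067, -4.4764], [-4.4764, 5.6067]]
  r_p     = [-4.4764, 3.8321]
Written out:
  5.6067 phi_1 - 4.4764 phi_2 = -4.4764
  -4.4764 phi_1 + 5.6067 phi_2 = 3.8321
Solve by Cramer's rule:
  det = gamma(0)^2 - gamma(1)^2 = (5.6067)^2 - (-4.4764)^2 = 31.43508489 - 20.03815696 = 11.39692793
  phi_hat_1 = [gamma(1) gamma(0) - gamma(1) gamma(2)] / det = [(-4.4764)(5.6067) - (-4.4764)(3.8321)] / 11.39692793 = -7.94381944 / 11.39692793 = -0.697
  phi_hat_2 = [gamma(0) gamma(2) - gamma(1)^2] / det = [(5.6067)(3.8321) - (-4.4764)^2] / 11.39692793 = 1.44727811 / 11.39692793 = 0.127
So phi_hat = [-0.6970, 0.1270].
Therefore phi_hat_1 = -0.6970.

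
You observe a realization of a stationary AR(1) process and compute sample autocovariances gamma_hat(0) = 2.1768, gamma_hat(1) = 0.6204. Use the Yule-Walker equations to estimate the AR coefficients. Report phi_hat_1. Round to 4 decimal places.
\hat\phi_{1} = 0.2850

The Yule-Walker equations for an AR(p) process read, in matrix form,
  Gamma_p phi = r_p,   with   (Gamma_p)_{ij} = gamma(|i - j|),
                       (r_p)_i = gamma(i),   i,j = 1..p.
Substitute the sample gammas (Toeplitz matrix and right-hand side of size 1):
  Gamma_p = [[2.1768]]
  r_p     = [0.6204]
With p = 1 this is the single equation gamma(0) phi_1 = gamma(1):
  phi_hat_1 = gamma(1) / gamma(0) = 0.6204 / 2.1768 = 0.2850.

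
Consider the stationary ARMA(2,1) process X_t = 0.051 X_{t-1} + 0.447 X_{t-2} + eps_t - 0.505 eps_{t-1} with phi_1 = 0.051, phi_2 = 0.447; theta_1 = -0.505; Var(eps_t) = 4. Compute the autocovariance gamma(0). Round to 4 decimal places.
\gamma(0) = 5.8578

Multiply the model equation by X_{t-k} and take expectations. With theta_0 = psi_0 = 1 and psi_j the MA(infinity) weights, this gives
  gamma(k) - sum_i phi_i gamma(k-i) = c_k,
  c_k = sigma^2 * sum_{j=k..q} theta_j psi_{j-k}   (c_k = 0 for k > q),
using gamma(-m) = gamma(m).
psi-weights needed (psi_j = theta_j + sum_i phi_i psi_{j-i}):
  psi_1 = theta_1 + phi_1 = -0.505 + (0.051) = -0.454
Right-hand sides:
  c_0 = sigma^2 (1 + theta_1 psi_1) = 4 * (1 + (-0.505)(-0.454)) = 4 * 1.22927 = 4.91708
  c_1 = sigma^2 theta_1 = 4 * (-0.505) = -2.02
  c_2 = 0
Equations for k = 0, 1, 2 (AR order 2, c_2 = 0):
  (E0) gamma(0) = phi_1 gamma(1) + phi_2 gamma(2) + c_0
  (E1) gamma(1) = phi_1 gamma(0) + phi_2 gamma(1) + c_1
  (E2) gamma(2) = phi_1 gamma(1) + phi_2 gamma(0)
From (E1): gamma(1) = A gamma(0) + B with
  A = phi_1 / (1 - phi_2) = 0.051 / 0.553 = 0.092224,   B = c_1 / (1 - phi_2) = -2.02 / 0.553 = -3.652803.
Insert (E2) into (E0): gamma(0) (1 - phi_2^2) = phi_1 (1 + phi_2) gamma(1) + c_0.
  phi_1 (1 + phi_2) = (0.051)(1.447) = 0.073797,   1 - phi_2^2 = 0.800191.
Replace gamma(1) by A gamma(0) + B and collect gamma(0):
  gamma(0) [0.800191 - (0.073797)(0.092224)] = (0.073797)(-3.652803) + 4.91708
  gamma(0) * 0.793385 = 4.647514
  gamma(0) = 4.647514 / 0.793385 = 5.857829.
Therefore gamma(0) = 5.8578 (to 4 decimal places).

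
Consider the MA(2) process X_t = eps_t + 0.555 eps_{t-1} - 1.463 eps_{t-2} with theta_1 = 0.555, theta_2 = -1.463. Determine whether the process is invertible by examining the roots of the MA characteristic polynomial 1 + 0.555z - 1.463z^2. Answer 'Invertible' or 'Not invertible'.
\text{Not invertible}

The MA(q) characteristic polynomial is P(z) = 1 + 0.555z - 1.463z^2.
Invertibility requires all roots to lie outside the unit circle, i.e. |z| > 1 for every root.
Set 1 + (0.555) z + (-1.463) z^2 = 0, i.e. a z^2 + b z + c = 0 with a = -1.463, b = 0.555, c = 1.
Discriminant D = b^2 - 4ac = (0.555)^2 - 4*(-1.463)*1 = 0.308025 - (-5.852) = 6.160025.
D >= 0, so the roots are real: z = (-b +/- sqrt(D)) / (2a) = (-0.555 +/- 2.48194) / (-2.926).
  z_1 = (-0.555 + 2.48194) / (-2.926) = -0.6586,   |z_1| = 0.6586.
  z_2 = (-0.555 - 2.48194) / (-2.926) = 1.0379,   |z_2| = 1.0379.
Moduli of all roots: 0.6586, 1.0379.
All moduli strictly greater than 1? No.
Verdict: Not invertible.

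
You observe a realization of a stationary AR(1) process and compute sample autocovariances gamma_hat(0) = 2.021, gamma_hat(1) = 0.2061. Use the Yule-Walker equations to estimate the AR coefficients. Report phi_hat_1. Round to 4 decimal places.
\hat\phi_{1} = 0.1020

The Yule-Walker equations for an AR(p) process read, in matrix form,
  Gamma_p phi = r_p,   with   (Gamma_p)_{ij} = gamma(|i - j|),
                       (r_p)_i = gamma(i),   i,j = 1..p.
Substitute the sample gammas (Toeplitz matrix and right-hand side of size 1):
  Gamma_p = [[2.021]]
  r_p     = [0.2061]
With p = 1 this is the single equation gamma(0) phi_1 = gamma(1):
  phi_hat_1 = gamma(1) / gamma(0) = 0.2061 / 2.021 = 0.1020.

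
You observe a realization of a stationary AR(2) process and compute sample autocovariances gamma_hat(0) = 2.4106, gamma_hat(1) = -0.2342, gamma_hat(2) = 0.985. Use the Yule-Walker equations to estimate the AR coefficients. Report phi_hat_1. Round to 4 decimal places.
\hat\phi_{1} = -0.0580

The Yule-Walker equations for an AR(p) process read, in matrix form,
  Gamma_p phi = r_p,   with   (Gamma_p)_{ij} = gamma(|i - j|),
                       (r_p)_i = gamma(i),   i,j = 1..p.
Substitute the sample gammas (Toeplitz matrix and right-hand side of size 2):
  Gamma_p = [[2.4106, -0.2342], [-0.2342, 2.4106]]
  r_p     = [-0.2342, 0.985]
Written out:
  2.4106 phi_1 - 0.2342 phi_2 = -0.2342
  -0.2342 phi_1 + 2.4106 phi_2 = 0.985
Solve by Cramer's rule:
  det = gamma(0)^2 - gamma(1)^2 = (2.4106)^2 - (-0.2342)^2 = 5.81099236 - 0.05484964 = 5.75614272
  phi_hat_1 = [gamma(1) gamma(0) - gamma(1) gamma(2)] / det = [(-0.2342)(2.4106) - (-0.2342)(0.985)] / 5.75614272 = -0.33387552 / 5.75614272 = -0.058
  phi_hat_2 = [gamma(0) gamma(2) - gamma(1)^2] / det = [(2.4106)(0.985) - (-0.2342)^2] / 5.75614272 = 2.31959136 / 5.75614272 = 0.403
So phi_hat = [-0.0580, 0.4030].
Therefore phi_hat_1 = -0.0580.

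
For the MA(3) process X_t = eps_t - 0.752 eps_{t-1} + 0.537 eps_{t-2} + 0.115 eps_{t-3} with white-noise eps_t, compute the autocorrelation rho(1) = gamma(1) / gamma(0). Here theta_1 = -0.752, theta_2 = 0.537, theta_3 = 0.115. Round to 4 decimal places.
\rho(1) = -0.5860

For an MA(q) process with theta_0 = 1, the autocovariance is
  gamma(k) = sigma^2 * sum_{i=0..q-k} theta_i * theta_{i+k},
and rho(k) = gamma(k) / gamma(0). Sigma^2 cancels.
  numerator   = (1)*(-0.752) + (-0.752)*(0.537) + (0.537)*(0.115) = -1.094069.
  denominator = (1)^2 + (-0.752)^2 + (0.537)^2 + (0.115)^2 = 1.867098.
  rho(1) = -1.094069 / 1.867098 = -0.5860.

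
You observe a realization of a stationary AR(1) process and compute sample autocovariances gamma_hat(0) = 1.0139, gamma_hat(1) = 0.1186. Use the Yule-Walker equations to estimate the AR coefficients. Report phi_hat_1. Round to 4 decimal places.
\hat\phi_{1} = 0.1170

The Yule-Walker equations for an AR(p) process read, in matrix form,
  Gamma_p phi = r_p,   with   (Gamma_p)_{ij} = gamma(|i - j|),
                       (r_p)_i = gamma(i),   i,j = 1..p.
Substitute the sample gammas (Toeplitz matrix and right-hand side of size 1):
  Gamma_p = [[1.0139]]
  r_p     = [0.1186]
With p = 1 this is the single equation gamma(0) phi_1 = gamma(1):
  phi_hat_1 = gamma(1) / gamma(0) = 0.1186 / 1.0139 = 0.1170.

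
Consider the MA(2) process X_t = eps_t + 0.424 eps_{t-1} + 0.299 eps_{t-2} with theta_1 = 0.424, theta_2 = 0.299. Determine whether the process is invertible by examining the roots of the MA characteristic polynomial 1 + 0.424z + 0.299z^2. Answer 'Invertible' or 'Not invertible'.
\text{Invertible}

The MA(q) characteristic polynomial is P(z) = 1 + 0.424z + 0.299z^2.
Invertibility requires all roots to lie outside the unit circle, i.e. |z| > 1 for every root.
Set 1 + (0.424) z + (0.299) z^2 = 0, i.e. a z^2 + b z + c = 0 with a = 0.299, b = 0.424, c = 1.
Discriminant D = b^2 - 4ac = (0.424)^2 - 4*(0.299)*1 = 0.179776 - (1.196) = -1.016224.
D < 0, so the roots are the complex-conjugate pair z = (-b +/- i sqrt(-D)) / (2a) = -0.709 +/- 1.6858i.
For a conjugate pair |z|^2 = z * conj(z) = (product of roots) = c/a = 1/(0.299) = 3.344482, so |z| = sqrt(3.344482) = 1.8288 for both roots.
Moduli of all roots: 1.8288, 1.8288.
All moduli strictly greater than 1? Yes.
Verdict: Invertible.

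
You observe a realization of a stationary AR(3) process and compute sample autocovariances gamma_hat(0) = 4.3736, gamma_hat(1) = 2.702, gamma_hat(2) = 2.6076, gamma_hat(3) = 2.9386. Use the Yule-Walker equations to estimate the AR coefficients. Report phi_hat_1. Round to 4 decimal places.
\hat\phi_{1} = 0.2650

The Yule-Walker equations for an AR(p) process read, in matrix form,
  Gamma_p phi = r_p,   with   (Gamma_p)_{ij} = gamma(|i - j|),
                       (r_p)_i = gamma(i),   i,j = 1..p.
Substitute the sample gammas (Toeplitz matrix and right-hand side of size 3):
  Gamma_p = [[4.3736, 2.702, 2.6076], [2.702, 4.3736, 2.702], [2.6076, 2.702, 4.3736]]
  r_p     = [2.702, 2.6076, 2.9386]
Written out (R1..R3):
  (R1) 4.3736 phi_1 + 2.702 phi_2 + 2.6076 phi_3 = 2.702
  (R2) 2.702 phi_1 + 4.3736 phi_2 + 2.702 phi_3 = 2.6076
  (R3) 2.6076 phi_1 + 2.702 phi_2 + 4.3736 phi_3 = 2.9386
Gaussian elimination:
  R2 <- R2 - (2.702/4.3736) R1 = R2 - (0.617798) R1:  2.704311 phi_2 + 1.091031 phi_3 = 0.938311
  R3 <- R3 - (2.6076/4.3736) R1 = R3 - (0.596214) R1:  1.091031 phi_2 + 2.818913 phi_3 = 1.327631
  R3 <- R3 - (1.091031/2.704311) R2 = R3 - (0.403441) R2:  2.378746 phi_3 = 0.949077
Back-substitution:
  phi_hat_3 = 0.949077 / 2.378746 = 0.398982
  phi_hat_2 = (0.938311 - (1.091031)(0.398982)) / 2.704311 = 0.186003
  phi_hat_1 = (2.702 - (2.702)(0.186003) - (2.6076)(0.398982)) / 4.3736 = 0.265007
So phi_hat = [0.2650, 0.1860, 0.3990].
Therefore phi_hat_1 = 0.2650.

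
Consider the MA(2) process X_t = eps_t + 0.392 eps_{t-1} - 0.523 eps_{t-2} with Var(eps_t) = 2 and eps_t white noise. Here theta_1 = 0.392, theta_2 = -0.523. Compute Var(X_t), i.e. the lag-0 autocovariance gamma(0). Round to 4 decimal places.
\gamma(0) = 2.8544

For an MA(q) process X_t = eps_t + sum_i theta_i eps_{t-i} with
Var(eps_t) = sigma^2, the variance is
  gamma(0) = sigma^2 * (1 + sum_i theta_i^2).
  sum_i theta_i^2 = (0.392)^2 + (-0.523)^2 = 0.153664 + 0.273529 = 0.427193.
  gamma(0) = 2 * (1 + 0.427193) = 2 * 1.427193 = 2.854386, which rounds to 2.8544.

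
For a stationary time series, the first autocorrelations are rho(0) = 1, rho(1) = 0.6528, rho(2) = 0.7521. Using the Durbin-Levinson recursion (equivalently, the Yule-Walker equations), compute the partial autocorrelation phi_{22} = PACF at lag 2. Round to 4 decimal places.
\phi_{22} = 0.5680

The PACF at lag k is phi_{kk}, the last component of the solution
to the Yule-Walker system G_k phi = r_k where
  (G_k)_{ij} = rho(|i - j|), (r_k)_i = rho(i), i,j = 1..k.
Equivalently, Durbin-Levinson gives phi_{kk} iteratively:
  phi_{11} = rho(1)
  phi_{kk} = [rho(k) - sum_{j=1..k-1} phi_{k-1,j} rho(k-j)]
            / [1 - sum_{j=1..k-1} phi_{k-1,j} rho(j)],
  phi_{k,j} = phi_{k-1,j} - phi_{kk} phi_{k-1,k-j},  j = 1..k-1.
Step k = 1:
  phi_11 = rho(1) = 0.6528.
Step k = 2:
  phi_22 = [rho(2) - phi_11 rho(1)] / [1 - phi_11 rho(1)] = [0.7521 - (0.6528)(0.6528)] / [1 - (0.6528)(0.6528)]
         = 0.32595216 / 0.57385216 = 0.568.
Therefore phi_{22} = 0.5680.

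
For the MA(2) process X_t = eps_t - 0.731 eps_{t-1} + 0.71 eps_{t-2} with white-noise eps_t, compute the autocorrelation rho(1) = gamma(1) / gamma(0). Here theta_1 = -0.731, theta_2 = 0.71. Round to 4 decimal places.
\rho(1) = -0.6132

For an MA(q) process with theta_0 = 1, the autocovariance is
  gamma(k) = sigma^2 * sum_{i=0..q-k} theta_i * theta_{i+k},
and rho(k) = gamma(k) / gamma(0). Sigma^2 cancels.
  numerator   = (1)*(-0.731) + (-0.731)*(0.71) = -1.25001.
  denominator = (1)^2 + (-0.731)^2 + (0.71)^2 = 2.038461.
  rho(1) = -1.25001 / 2.038461 = -0.6132.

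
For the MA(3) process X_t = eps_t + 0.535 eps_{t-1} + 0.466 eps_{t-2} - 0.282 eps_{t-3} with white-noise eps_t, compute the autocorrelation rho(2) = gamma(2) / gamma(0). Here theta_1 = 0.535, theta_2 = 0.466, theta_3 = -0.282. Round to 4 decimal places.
\rho(2) = 0.1991

For an MA(q) process with theta_0 = 1, the autocovariance is
  gamma(k) = sigma^2 * sum_{i=0..q-k} theta_i * theta_{i+k},
and rho(k) = gamma(k) / gamma(0). Sigma^2 cancels.
  numerator   = (1)*(0.466) + (0.535)*(-0.282) = 0.31513.
  denominator = (1)^2 + (0.535)^2 + (0.466)^2 + (-0.282)^2 = 1.582905.
  rho(2) = 0.31513 / 1.582905 = 0.1991.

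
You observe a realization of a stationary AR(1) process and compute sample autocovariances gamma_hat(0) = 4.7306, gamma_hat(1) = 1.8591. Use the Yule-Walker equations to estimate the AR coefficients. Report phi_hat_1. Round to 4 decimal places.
\hat\phi_{1} = 0.3930

The Yule-Walker equations for an AR(p) process read, in matrix form,
  Gamma_p phi = r_p,   with   (Gamma_p)_{ij} = gamma(|i - j|),
                       (r_p)_i = gamma(i),   i,j = 1..p.
Substitute the sample gammas (Toeplitz matrix and right-hand side of size 1):
  Gamma_p = [[4.7306]]
  r_p     = [1.8591]
With p = 1 this is the single equation gamma(0) phi_1 = gamma(1):
  phi_hat_1 = gamma(1) / gamma(0) = 1.8591 / 4.7306 = 0.3930.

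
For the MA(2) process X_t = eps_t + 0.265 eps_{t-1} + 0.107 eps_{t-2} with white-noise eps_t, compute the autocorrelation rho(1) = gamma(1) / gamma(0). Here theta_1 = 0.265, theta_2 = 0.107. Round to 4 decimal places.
\rho(1) = 0.2712

For an MA(q) process with theta_0 = 1, the autocovariance is
  gamma(k) = sigma^2 * sum_{i=0..q-k} theta_i * theta_{i+k},
and rho(k) = gamma(k) / gamma(0). Sigma^2 cancels.
  numerator   = (1)*(0.265) + (0.265)*(0.107) = 0.293355.
  denominator = (1)^2 + (0.265)^2 + (0.107)^2 = 1.081674.
  rho(1) = 0.293355 / 1.081674 = 0.2712.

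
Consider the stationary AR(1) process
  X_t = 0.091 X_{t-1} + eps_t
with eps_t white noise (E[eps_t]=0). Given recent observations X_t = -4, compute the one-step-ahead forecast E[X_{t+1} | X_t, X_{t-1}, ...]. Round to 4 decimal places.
E[X_{t+1} \mid \mathcal F_t] = -0.3640

For an AR(p) model X_t = c + sum_i phi_i X_{t-i} + eps_t, the
one-step-ahead conditional mean is
  E[X_{t+1} | X_t, ...] = c + sum_i phi_i X_{t+1-i}.
Substitute known values:
  E[X_{t+1} | ...] = (0.091) * (-4)
                   = -0.3640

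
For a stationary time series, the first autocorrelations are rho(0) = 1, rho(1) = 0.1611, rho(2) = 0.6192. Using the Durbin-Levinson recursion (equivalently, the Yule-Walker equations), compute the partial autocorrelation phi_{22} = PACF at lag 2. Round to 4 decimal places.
\phi_{22} = 0.6091

The PACF at lag k is phi_{kk}, the last component of the solution
to the Yule-Walker system G_k phi = r_k where
  (G_k)_{ij} = rho(|i - j|), (r_k)_i = rho(i), i,j = 1..k.
Equivalently, Durbin-Levinson gives phi_{kk} iteratively:
  phi_{11} = rho(1)
  phi_{kk} = [rho(k) - sum_{j=1..k-1} phi_{k-1,j} rho(k-j)]
            / [1 - sum_{j=1..k-1} phi_{k-1,j} rho(j)],
  phi_{k,j} = phi_{k-1,j} - phi_{kk} phi_{k-1,k-j},  j = 1..k-1.
Step k = 1:
  phi_11 = rho(1) = 0.1611.
Step k = 2:
  phi_22 = [rho(2) - phi_11 rho(1)] / [1 - phi_11 rho(1)] = [0.6192 - (0.1611)(0.1611)] / [1 - (0.1611)(0.1611)]
         = 0.59324679 / 0.97404679 = 0.6091.
Therefore phi_{22} = 0.6091.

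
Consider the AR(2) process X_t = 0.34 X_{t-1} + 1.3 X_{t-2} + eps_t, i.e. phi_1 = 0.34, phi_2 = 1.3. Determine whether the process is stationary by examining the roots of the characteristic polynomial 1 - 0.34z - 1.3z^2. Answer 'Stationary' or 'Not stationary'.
\text{Not stationary}

The AR(p) characteristic polynomial is P(z) = 1 - 0.34z - 1.3z^2.
Stationarity requires all roots to lie outside the unit circle, i.e. |z| > 1 for every root.
Set 1 + (-0.34) z + (-1.3) z^2 = 0, i.e. a z^2 + b z + c = 0 with a = -1.3, b = -0.34, c = 1.
Discriminant D = b^2 - 4ac = (-0.34)^2 - 4*(-1.3)*1 = 0.1156 - (-5.2) = 5.3156.
D >= 0, so the roots are real: z = (-b +/- sqrt(D)) / (2a) = (0.34 +/- 2.305559) / (-2.6).
  z_1 = (0.34 + 2.305559) / (-2.6) = -1.0175,   |z_1| = 1.0175.
  z_2 = (0.34 - 2.305559) / (-2.6) = 0.756,   |z_2| = 0.756.
Moduli of all roots: 1.0175, 0.7560.
All moduli strictly greater than 1? No.
Verdict: Not stationary.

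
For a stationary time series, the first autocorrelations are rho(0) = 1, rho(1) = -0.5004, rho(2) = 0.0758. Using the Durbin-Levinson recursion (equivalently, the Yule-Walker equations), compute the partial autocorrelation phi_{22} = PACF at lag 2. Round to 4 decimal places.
\phi_{22} = -0.2329

The PACF at lag k is phi_{kk}, the last component of the solution
to the Yule-Walker system G_k phi = r_k where
  (G_k)_{ij} = rho(|i - j|), (r_k)_i = rho(i), i,j = 1..k.
Equivalently, Durbin-Levinson gives phi_{kk} iteratively:
  phi_{11} = rho(1)
  phi_{kk} = [rho(k) - sum_{j=1..k-1} phi_{k-1,j} rho(k-j)]
            / [1 - sum_{j=1..k-1} phi_{k-1,j} rho(j)],
  phi_{k,j} = phi_{k-1,j} - phi_{kk} phi_{k-1,k-j},  j = 1..k-1.
Step k = 1:
  phi_11 = rho(1) = -0.5004.
Step k = 2:
  phi_22 = [rho(2) - phi_11 rho(1)] / [1 - phi_11 rho(1)] = [0.0758 - (-0.5004)(-0.5004)] / [1 - (-0.5004)(-0.5004)]
         = -0.17460016 / 0.74959984 = -0.2329.
Therefore phi_{22} = -0.2329.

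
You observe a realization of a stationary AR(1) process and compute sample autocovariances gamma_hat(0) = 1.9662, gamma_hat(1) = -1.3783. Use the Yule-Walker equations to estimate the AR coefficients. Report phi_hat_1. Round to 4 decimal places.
\hat\phi_{1} = -0.7010

The Yule-Walker equations for an AR(p) process read, in matrix form,
  Gamma_p phi = r_p,   with   (Gamma_p)_{ij} = gamma(|i - j|),
                       (r_p)_i = gamma(i),   i,j = 1..p.
Substitute the sample gammas (Toeplitz matrix and right-hand side of size 1):
  Gamma_p = [[1.9662]]
  r_p     = [-1.3783]
With p = 1 this is the single equation gamma(0) phi_1 = gamma(1):
  phi_hat_1 = gamma(1) / gamma(0) = -1.3783 / 1.9662 = -0.7010.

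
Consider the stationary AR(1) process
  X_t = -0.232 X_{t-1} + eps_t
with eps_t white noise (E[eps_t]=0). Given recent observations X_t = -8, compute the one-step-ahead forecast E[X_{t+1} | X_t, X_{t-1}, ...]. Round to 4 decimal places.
E[X_{t+1} \mid \mathcal F_t] = 1.8560

For an AR(p) model X_t = c + sum_i phi_i X_{t-i} + eps_t, the
one-step-ahead conditional mean is
  E[X_{t+1} | X_t, ...] = c + sum_i phi_i X_{t+1-i}.
Substitute known values:
  E[X_{t+1} | ...] = (-0.232) * (-8)
                   = 1.8560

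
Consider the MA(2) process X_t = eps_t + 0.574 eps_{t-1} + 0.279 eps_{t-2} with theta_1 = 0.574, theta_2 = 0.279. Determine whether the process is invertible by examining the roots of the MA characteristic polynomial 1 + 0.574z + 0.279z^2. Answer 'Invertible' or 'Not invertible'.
\text{Invertible}

The MA(q) characteristic polynomial is P(z) = 1 + 0.574z + 0.279z^2.
Invertibility requires all roots to lie outside the unit circle, i.e. |z| > 1 for every root.
Set 1 + (0.574) z + (0.279) z^2 = 0, i.e. a z^2 + b z + c = 0 with a = 0.279, b = 0.574, c = 1.
Discriminant D = b^2 - 4ac = (0.574)^2 - 4*(0.279)*1 = 0.329476 - (1.116) = -0.786524.
D < 0, so the roots are the complex-conjugate pair z = (-b +/- i sqrt(-D)) / (2a) = -1.0287 +/- 1.5894i.
For a conjugate pair |z|^2 = z * conj(z) = (product of roots) = c/a = 1/(0.279) = 3.584229, so |z| = sqrt(3.584229) = 1.8932 for both roots.
Moduli of all roots: 1.8932, 1.8932.
All moduli strictly greater than 1? Yes.
Verdict: Invertible.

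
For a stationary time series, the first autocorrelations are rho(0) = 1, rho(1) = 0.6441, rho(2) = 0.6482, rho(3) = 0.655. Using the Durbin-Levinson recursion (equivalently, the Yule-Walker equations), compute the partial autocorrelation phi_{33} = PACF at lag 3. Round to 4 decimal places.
\phi_{33} = 0.2990

The PACF at lag k is phi_{kk}, the last component of the solution
to the Yule-Walker system G_k phi = r_k where
  (G_k)_{ij} = rho(|i - j|), (r_k)_i = rho(i), i,j = 1..k.
Equivalently, Durbin-Levinson gives phi_{kk} iteratively:
  phi_{11} = rho(1)
  phi_{kk} = [rho(k) - sum_{j=1..k-1} phi_{k-1,j} rho(k-j)]
            / [1 - sum_{j=1..k-1} phi_{k-1,j} rho(j)],
  phi_{k,j} = phi_{k-1,j} - phi_{kk} phi_{k-1,k-j},  j = 1..k-1.
Step k = 1:
  phi_11 = rho(1) = 0.6441.
Step k = 2:
  phi_22 = [rho(2) - phi_11 rho(1)] / [1 - phi_11 rho(1)] = [0.6482 - (0.6441)(0.6441)] / [1 - (0.6441)(0.6441)]
         = 0.23333519 / 0.58513519 = 0.398771.
  Update: phi_21 = phi_11 - phi_22 phi_11 = 0.6441 - (0.398771)(0.6441) = 0.387251.
Step k = 3:
  phi_33 = [rho(3) - phi_21 rho(2) - phi_22 rho(1)] / [1 - phi_21 rho(1) - phi_22 rho(2)]
    numerator   = 0.655 - (0.387251)(0.6482) - (0.398771)(0.6441) = 0.14713502
    denominator = 1 - (0.387251)(0.6441) - (0.398771)(0.6482) = 0.49208779
  phi_33 = 0.14713502 / 0.49208779 = 0.299.
Therefore phi_{33} = 0.2990.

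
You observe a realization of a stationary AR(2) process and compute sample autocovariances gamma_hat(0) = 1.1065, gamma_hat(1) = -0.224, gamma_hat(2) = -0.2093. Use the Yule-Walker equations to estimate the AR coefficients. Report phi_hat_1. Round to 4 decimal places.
\hat\phi_{1} = -0.2510

The Yule-Walker equations for an AR(p) process read, in matrix form,
  Gamma_p phi = r_p,   with   (Gamma_p)_{ij} = gamma(|i - j|),
                       (r_p)_i = gamma(i),   i,j = 1..p.
Substitute the sample gammas (Toeplitz matrix and right-hand side of size 2):
  Gamma_p = [[1.1065, -0.224], [-0.224, 1.1065]]
  r_p     = [-0.224, -0.2093]
Written out:
  1.1065 phi_1 - 0.224 phi_2 = -0.224
  -0.224 phi_1 + 1.1065 phi_2 = -0.2093
Solve by Cramer's rule:
  det = gamma(0)^2 - gamma(1)^2 = (1.1065)^2 - (-0.224)^2 = 1.22434225 - 0.050176 = 1.17416625
  phi_hat_1 = [gamma(1) gamma(0) - gamma(1) gamma(2)] / det = [(-0.224)(1.1065) - (-0.224)(-0.2093)] / 1.17416625 = -0.2947392 / 1.17416625 = -0.251
  phi_hat_2 = [gamma(0) gamma(2) - gamma(1)^2] / det = [(1.1065)(-0.2093) - (-0.224)^2] / 1.17416625 = -0.28176645 / 1.17416625 = -0.24
So phi_hat = [-0.2510, -0.2400].
Therefore phi_hat_1 = -0.2510.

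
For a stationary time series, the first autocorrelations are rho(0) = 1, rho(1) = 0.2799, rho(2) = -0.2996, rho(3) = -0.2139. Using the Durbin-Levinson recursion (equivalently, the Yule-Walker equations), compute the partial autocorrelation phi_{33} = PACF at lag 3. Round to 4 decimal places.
\phi_{33} = 0.0249

The PACF at lag k is phi_{kk}, the last component of the solution
to the Yule-Walker system G_k phi = r_k where
  (G_k)_{ij} = rho(|i - j|), (r_k)_i = rho(i), i,j = 1..k.
Equivalently, Durbin-Levinson gives phi_{kk} iteratively:
  phi_{11} = rho(1)
  phi_{kk} = [rho(k) - sum_{j=1..k-1} phi_{k-1,j} rho(k-j)]
            / [1 - sum_{j=1..k-1} phi_{k-1,j} rho(j)],
  phi_{k,j} = phi_{k-1,j} - phi_{kk} phi_{k-1,k-j},  j = 1..k-1.
Step k = 1:
  phi_11 = rho(1) = 0.2799.
Step k = 2:
  phi_22 = [rho(2) - phi_11 rho(1)] / [1 - phi_11 rho(1)] = [-0.2996 - (0.2799)(0.2799)] / [1 - (0.2799)(0.2799)]
         = -0.37794401 / 0.92165599 = -0.410071.
  Update: phi_21 = phi_11 - phi_22 phi_11 = 0.2799 - (-0.410071)(0.2799) = 0.394679.
Step k = 3:
  phi_33 = [rho(3) - phi_21 rho(2) - phi_22 rho(1)] / [1 - phi_21 rho(1) - phi_22 rho(2)]
    numerator   = -0.2139 - (0.394679)(-0.2996) - (-0.410071)(0.2799) = 0.01912451
    denominator = 1 - (0.394679)(0.2799) - (-0.410071)(-0.2996) = 0.76667227
  phi_33 = 0.01912451 / 0.76667227 = 0.0249.
Therefore phi_{33} = 0.0249.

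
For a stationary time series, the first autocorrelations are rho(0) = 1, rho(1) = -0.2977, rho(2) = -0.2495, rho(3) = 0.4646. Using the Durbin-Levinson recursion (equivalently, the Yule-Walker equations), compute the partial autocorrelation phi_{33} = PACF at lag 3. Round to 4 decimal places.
\phi_{33} = 0.3210

The PACF at lag k is phi_{kk}, the last component of the solution
to the Yule-Walker system G_k phi = r_k where
  (G_k)_{ij} = rho(|i - j|), (r_k)_i = rho(i), i,j = 1..k.
Equivalently, Durbin-Levinson gives phi_{kk} iteratively:
  phi_{11} = rho(1)
  phi_{kk} = [rho(k) - sum_{j=1..k-1} phi_{k-1,j} rho(k-j)]
            / [1 - sum_{j=1..k-1} phi_{k-1,j} rho(j)],
  phi_{k,j} = phi_{k-1,j} - phi_{kk} phi_{k-1,k-j},  j = 1..k-1.
Step k = 1:
  phi_11 = rho(1) = -0.2977.
Step k = 2:
  phi_22 = [rho(2) - phi_11 rho(1)] / [1 - phi_11 rho(1)] = [-0.2495 - (-0.2977)(-0.2977)] / [1 - (-0.2977)(-0.2977)]
         = -0.33812529 / 0.91137471 = -0.371006.
  Update: phi_21 = phi_11 - phi_22 phi_11 = -0.2977 - (-0.371006)(-0.2977) = -0.408148.
Step k = 3:
  phi_33 = [rho(3) - phi_21 rho(2) - phi_22 rho(1)] / [1 - phi_21 rho(1) - phi_22 rho(2)]
    numerator   = 0.4646 - (-0.408148)(-0.2495) - (-0.371006)(-0.2977) = 0.25231855
    denominator = 1 - (-0.408148)(-0.2977) - (-0.371006)(-0.2495) = 0.78592827
  phi_33 = 0.25231855 / 0.78592827 = 0.321.
Therefore phi_{33} = 0.3210.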